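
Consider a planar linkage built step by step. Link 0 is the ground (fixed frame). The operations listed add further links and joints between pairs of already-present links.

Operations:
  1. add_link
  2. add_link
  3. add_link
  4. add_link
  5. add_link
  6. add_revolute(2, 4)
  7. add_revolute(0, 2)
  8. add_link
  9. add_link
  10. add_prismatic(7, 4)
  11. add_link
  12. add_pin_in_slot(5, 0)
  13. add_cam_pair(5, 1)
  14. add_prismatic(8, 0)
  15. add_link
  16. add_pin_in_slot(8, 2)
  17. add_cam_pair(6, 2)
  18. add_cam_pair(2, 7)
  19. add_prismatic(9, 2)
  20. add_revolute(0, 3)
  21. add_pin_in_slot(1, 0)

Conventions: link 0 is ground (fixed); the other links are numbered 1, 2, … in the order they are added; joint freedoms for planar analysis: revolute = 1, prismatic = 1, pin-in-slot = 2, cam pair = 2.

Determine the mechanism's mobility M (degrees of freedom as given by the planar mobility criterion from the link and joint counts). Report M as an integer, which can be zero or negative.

L=1 J1=0 J2=0
add link → L=2 J1=0 J2=0
add link → L=3 J1=0 J2=0
add link → L=4 J1=0 J2=0
add link → L=5 J1=0 J2=0
add link → L=6 J1=0 J2=0
R@2,4 dof=1 J1 → L=6 J1=1 J2=0
R@0,2 dof=1 J1 → L=6 J1=2 J2=0
add link → L=7 J1=2 J2=0
add link → L=8 J1=2 J2=0
P@7,4 dof=1 J1 → L=8 J1=3 J2=0
add link → L=9 J1=3 J2=0
PS@5,0 dof=2 J2 → L=9 J1=3 J2=1
C@5,1 dof=2 J2 → L=9 J1=3 J2=2
P@8,0 dof=1 J1 → L=9 J1=4 J2=2
add link → L=10 J1=4 J2=2
PS@8,2 dof=2 J2 → L=10 J1=4 J2=3
C@6,2 dof=2 J2 → L=10 J1=4 J2=4
C@2,7 dof=2 J2 → L=10 J1=4 J2=5
P@9,2 dof=1 J1 → L=10 J1=5 J2=5
R@0,3 dof=1 J1 → L=10 J1=6 J2=5
PS@1,0 dof=2 J2 → L=10 J1=6 J2=6
M=3(L−1)−2J1−J2=3·9−2·6−6=9

M = 9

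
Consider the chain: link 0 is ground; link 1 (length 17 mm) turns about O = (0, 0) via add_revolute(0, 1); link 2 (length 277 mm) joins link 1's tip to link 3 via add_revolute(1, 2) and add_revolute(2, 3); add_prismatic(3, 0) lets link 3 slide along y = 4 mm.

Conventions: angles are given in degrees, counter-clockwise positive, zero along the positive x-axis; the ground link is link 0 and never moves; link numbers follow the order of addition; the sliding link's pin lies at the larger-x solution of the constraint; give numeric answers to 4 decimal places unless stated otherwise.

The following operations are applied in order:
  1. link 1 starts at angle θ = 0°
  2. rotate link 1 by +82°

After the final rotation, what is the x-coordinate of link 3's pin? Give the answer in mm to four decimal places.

geometry: r = 17 mm, L = 277 mm, e = 4 mm; θ starts at 0°
rotate link 1 by +82°: θ ← 0° +82° = 82°
crank pin P = (r cos θ, r sin θ) = (2.365943, 16.834557)
h = r sin θ − e = 16.834557 − 4 = 12.834557
x = r cos θ + √(L² − h²) = 2.365943 + 276.702501 = 279.068444

279.0684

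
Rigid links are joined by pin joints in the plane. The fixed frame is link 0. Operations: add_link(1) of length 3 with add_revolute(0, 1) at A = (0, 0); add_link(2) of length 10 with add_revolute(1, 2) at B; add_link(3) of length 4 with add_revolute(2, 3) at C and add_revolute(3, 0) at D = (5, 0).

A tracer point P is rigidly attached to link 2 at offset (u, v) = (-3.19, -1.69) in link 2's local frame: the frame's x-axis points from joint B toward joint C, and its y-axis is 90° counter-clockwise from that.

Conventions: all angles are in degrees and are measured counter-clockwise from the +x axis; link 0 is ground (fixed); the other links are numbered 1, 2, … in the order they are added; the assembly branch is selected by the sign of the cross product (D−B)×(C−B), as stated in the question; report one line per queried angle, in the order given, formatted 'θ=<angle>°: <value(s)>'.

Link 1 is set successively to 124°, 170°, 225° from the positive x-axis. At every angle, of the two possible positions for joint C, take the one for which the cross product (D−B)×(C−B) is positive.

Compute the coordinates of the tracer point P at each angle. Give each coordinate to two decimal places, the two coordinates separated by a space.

A=(0,0), D=(5.00,0)
θ=124°: B = A + 3.00·(cos124°, sin124°) = (-1.6776, 2.4871)
θ=124°: |BD| = 7.1257
θ=124°: circle(B,10.00) ∩ circle(D,4.00): a=9.4570, h=3.2504
θ=124°:   candidates: C₊=(8.3192,2.2323) cross=23.161; C₋=(6.0502,-3.8597) cross=-23.161
θ=124°:   branch + wants cross > 0 → take C=(8.3192,2.2323) (cross=23.161)
θ=124°: ex = (C−B)/|BC| = (0.9997,-0.0255); ey = (0.0255,0.9997)
θ=124°: P = B + -3.19·ex + -1.69·ey = (-4.9096,0.8790)
θ=170°: B = A + 3.00·(cos170°, sin170°) = (-2.9544, 0.5209)
θ=170°: |BD| = 7.9715
θ=170°: circle(B,10.00) ∩ circle(D,4.00): a=9.2545, h=3.7886
θ=170°:   candidates: C₊=(6.5279,3.6967) cross=30.201; C₋=(6.0327,-3.8644) cross=-30.201
θ=170°:   branch + wants cross > 0 → take C=(6.5279,3.6967) (cross=30.201)
θ=170°: ex = (C−B)/|BC| = (0.9482,0.3176); ey = (-0.3176,0.9482)
θ=170°: P = B + -3.19·ex + -1.69·ey = (-5.4426,-2.0946)
θ=225°: B = A + 3.00·(cos225°, sin225°) = (-2.1213, -2.1213)
θ=225°: |BD| = 7.4306
θ=225°: circle(B,10.00) ∩ circle(D,4.00): a=9.3676, h=3.4997
θ=225°:   candidates: C₊=(5.8573,3.9070) cross=26.005; C₋=(7.8556,-2.8010) cross=-26.005
θ=225°:   branch + wants cross > 0 → take C=(5.8573,3.9070) (cross=26.005)
θ=225°: ex = (C−B)/|BC| = (0.7979,0.6028); ey = (-0.6028,0.7979)
θ=225°: P = B + -3.19·ex + -1.69·ey = (-3.6477,-5.3928)

θ=124°: -4.91 0.88
θ=170°: -5.44 -2.09
θ=225°: -3.65 -5.39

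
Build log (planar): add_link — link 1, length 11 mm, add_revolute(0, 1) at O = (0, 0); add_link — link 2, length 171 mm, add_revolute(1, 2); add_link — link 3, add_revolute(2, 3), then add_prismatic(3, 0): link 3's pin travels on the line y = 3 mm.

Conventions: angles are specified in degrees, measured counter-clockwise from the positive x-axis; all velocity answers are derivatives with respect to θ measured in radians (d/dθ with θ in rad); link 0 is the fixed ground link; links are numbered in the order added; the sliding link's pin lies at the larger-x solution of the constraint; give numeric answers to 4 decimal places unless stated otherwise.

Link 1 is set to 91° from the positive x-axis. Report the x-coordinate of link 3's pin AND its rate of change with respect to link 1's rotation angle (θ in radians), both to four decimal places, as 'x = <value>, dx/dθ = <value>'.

geometry: r = 11 mm, L = 171 mm, e = 3 mm
crank pin P = (r cos θ, r sin θ) = (-0.191976, 10.998325)
h = r sin θ − e = 10.998325 − 3 = 7.998325
x = r cos θ + √(L² − h²) = -0.191976 + 170.812841 = 170.620865
dx/dθ = −r sin θ − h·r cos θ/√(L² − h²) (θ in radians; h = 7.998325) = -10.989335

x = 170.6209, dx/dθ = -10.9893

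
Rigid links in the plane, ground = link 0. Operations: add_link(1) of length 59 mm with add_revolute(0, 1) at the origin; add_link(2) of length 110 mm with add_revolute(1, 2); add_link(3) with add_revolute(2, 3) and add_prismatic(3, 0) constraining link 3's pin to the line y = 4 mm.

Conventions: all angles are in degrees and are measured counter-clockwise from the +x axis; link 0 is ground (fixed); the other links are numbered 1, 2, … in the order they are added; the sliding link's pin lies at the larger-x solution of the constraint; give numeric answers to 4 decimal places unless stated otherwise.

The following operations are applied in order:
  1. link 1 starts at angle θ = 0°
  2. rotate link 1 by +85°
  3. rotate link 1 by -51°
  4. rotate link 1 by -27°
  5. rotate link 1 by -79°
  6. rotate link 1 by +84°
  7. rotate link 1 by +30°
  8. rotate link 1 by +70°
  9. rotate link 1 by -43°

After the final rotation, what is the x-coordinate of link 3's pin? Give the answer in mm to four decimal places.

geometry: r = 59 mm, L = 110 mm, e = 4 mm; θ starts at 0°
rotate link 1 by +85°: θ ← 0° +85° = 85°
rotate link 1 by -51°: θ ← 85° -51° = 34°
rotate link 1 by -27°: θ ← 34° -27° = 7°
rotate link 1 by -79°: θ ← 7° -79° = -72°
rotate link 1 by +84°: θ ← -72° +84° = 12°
rotate link 1 by +30°: θ ← 12° +30° = 42°
rotate link 1 by +70°: θ ← 42° +70° = 112°
rotate link 1 by -43°: θ ← 112° -43° = 69°
crank pin P = (r cos θ, r sin θ) = (21.143709, 55.081245)
h = r sin θ − e = 55.081245 − 4 = 51.081245
x = r cos θ + √(L² − h²) = 21.143709 + 97.420257 = 118.563966

118.5640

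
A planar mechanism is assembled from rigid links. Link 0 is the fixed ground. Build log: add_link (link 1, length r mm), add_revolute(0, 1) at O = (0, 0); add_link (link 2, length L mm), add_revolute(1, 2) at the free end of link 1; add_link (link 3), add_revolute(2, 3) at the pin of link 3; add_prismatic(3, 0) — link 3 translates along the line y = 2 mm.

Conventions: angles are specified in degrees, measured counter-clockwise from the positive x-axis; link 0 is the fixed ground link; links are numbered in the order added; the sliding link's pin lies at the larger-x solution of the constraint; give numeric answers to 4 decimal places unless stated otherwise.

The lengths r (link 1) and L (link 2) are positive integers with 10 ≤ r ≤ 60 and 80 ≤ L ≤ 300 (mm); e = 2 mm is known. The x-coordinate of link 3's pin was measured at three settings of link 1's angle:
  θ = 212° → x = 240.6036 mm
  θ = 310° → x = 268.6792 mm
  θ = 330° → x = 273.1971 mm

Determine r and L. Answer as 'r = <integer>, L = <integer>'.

constraint per measurement: (x − r cos θ)² + (r sin θ − e)² = L²
subtracting the θ₁ and θ₂ equations cancels the r² and L² terms:
r = (x₁² − x₂²) / (2[(x₁cos θ₁ + e sin θ₁) − (x₂cos θ₂ + e sin θ₂)]) = 19.0000 → r = 19
L² = (x₁ − r cos θ₁)² + (r sin θ₁ − e)² = 66049.0163 → L = 257.0000 → L = 257
check at θ₃=330°: x = 273.1971 (printed 273.1971) ✓

r = 19, L = 257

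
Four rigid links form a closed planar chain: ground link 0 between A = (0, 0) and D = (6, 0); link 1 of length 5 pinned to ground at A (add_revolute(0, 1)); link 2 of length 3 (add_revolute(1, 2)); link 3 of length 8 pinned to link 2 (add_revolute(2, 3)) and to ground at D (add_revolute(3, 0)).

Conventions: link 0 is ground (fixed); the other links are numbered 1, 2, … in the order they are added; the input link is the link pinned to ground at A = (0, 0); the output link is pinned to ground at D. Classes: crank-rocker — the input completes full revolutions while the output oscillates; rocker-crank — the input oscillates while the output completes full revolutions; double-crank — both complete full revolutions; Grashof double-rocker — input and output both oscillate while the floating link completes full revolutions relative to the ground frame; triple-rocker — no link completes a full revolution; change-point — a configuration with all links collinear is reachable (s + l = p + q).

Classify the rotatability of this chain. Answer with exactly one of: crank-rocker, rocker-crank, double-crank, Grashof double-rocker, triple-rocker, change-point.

lengths: ground=6, input=5, coupler=3, output=8
sorted: s=3 (shortest), l=8 (longest), p+q=11
s + l = 11 vs p + q = 11
s + l = p + q → change-point (collinear configuration reachable)

change-point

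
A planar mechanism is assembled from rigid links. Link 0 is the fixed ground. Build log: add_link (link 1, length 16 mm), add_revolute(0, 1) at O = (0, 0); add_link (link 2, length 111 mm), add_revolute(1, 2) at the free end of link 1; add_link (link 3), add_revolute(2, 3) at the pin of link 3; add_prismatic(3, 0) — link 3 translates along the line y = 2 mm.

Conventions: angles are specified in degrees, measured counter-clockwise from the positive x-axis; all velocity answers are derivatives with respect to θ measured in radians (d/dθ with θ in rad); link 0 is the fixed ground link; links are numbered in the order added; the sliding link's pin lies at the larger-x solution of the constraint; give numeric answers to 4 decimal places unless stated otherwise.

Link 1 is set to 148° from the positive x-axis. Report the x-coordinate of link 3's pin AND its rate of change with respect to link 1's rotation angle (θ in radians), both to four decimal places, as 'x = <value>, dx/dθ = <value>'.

geometry: r = 16 mm, L = 111 mm, e = 2 mm
crank pin P = (r cos θ, r sin θ) = (-13.568770, 8.478708)
h = r sin θ − e = 8.478708 − 2 = 6.478708
x = r cos θ + √(L² − h²) = -13.568770 + 110.810768 = 97.241999
dx/dθ = −r sin θ − h·r cos θ/√(L² − h²) (θ in radians; h = 6.478708) = -7.685391

x = 97.2420, dx/dθ = -7.6854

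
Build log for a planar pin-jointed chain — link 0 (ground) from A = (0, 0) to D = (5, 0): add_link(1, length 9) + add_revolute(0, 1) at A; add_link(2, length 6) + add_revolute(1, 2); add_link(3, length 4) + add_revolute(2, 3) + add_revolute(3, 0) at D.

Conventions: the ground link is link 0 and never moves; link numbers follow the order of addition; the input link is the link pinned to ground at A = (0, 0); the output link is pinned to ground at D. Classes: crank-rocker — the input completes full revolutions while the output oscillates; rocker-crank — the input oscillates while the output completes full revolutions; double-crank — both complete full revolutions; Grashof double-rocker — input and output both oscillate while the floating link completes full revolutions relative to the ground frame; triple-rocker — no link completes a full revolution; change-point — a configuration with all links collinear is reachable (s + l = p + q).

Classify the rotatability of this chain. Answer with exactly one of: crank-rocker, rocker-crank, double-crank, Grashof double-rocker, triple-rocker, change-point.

lengths: ground=5, input=9, coupler=6, output=4
sorted: s=4 (shortest), l=9 (longest), p+q=11
s + l = 13 vs p + q = 11
s + l > p + q → non-Grashof → no link fully rotates → triple-rocker

triple-rocker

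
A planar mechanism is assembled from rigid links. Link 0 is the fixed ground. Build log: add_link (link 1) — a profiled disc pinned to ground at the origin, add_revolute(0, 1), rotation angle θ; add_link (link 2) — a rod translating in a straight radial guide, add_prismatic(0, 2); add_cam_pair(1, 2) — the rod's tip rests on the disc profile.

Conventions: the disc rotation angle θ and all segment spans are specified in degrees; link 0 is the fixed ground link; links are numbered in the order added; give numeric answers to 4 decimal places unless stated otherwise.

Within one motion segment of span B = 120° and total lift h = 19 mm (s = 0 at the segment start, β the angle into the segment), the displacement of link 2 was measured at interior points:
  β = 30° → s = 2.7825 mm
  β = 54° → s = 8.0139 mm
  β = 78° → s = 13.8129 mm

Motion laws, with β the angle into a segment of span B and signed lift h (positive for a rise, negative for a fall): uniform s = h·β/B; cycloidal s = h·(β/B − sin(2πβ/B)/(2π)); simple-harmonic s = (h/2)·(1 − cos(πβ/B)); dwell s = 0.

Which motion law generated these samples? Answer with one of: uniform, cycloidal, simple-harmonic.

candidates at β/B = r: uniform s = h·r (linear in β); cycloidal s = h·(r − sin(2πr)/(2π)); simple-harmonic s = (h/2)(1 − cos(πr))
β=30°: printed 2.7825 | uniform 4.7500, cycloidal 1.7261, simple-harmonic 2.7825
β=54°: printed 8.0139 | uniform 8.5500, cycloidal 7.6155, simple-harmonic 8.0139
β=78°: printed 13.8129 | uniform 12.3500, cycloidal 14.7964, simple-harmonic 13.8129
only one law matches every sample → simple-harmonic

simple-harmonic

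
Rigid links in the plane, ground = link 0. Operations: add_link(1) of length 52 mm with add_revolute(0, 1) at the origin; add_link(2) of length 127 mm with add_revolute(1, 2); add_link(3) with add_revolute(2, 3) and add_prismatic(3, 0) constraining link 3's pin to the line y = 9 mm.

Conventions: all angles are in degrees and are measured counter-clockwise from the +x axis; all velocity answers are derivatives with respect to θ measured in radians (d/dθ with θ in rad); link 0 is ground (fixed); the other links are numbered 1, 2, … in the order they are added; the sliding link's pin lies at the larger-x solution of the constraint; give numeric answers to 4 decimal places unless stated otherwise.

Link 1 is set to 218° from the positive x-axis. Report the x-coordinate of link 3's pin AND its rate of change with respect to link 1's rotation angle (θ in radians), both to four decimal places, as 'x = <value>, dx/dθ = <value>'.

geometry: r = 52 mm, L = 127 mm, e = 9 mm
crank pin P = (r cos θ, r sin θ) = (-40.976559, -32.014397)
h = r sin θ − e = -32.014397 − 9 = -41.014397
x = r cos θ + √(L² − h²) = -40.976559 + 120.194922 = 79.218363
dx/dθ = −r sin θ − h·r cos θ/√(L² − h²) (θ in radians; h = -41.014397) = 18.031869

x = 79.2184, dx/dθ = 18.0319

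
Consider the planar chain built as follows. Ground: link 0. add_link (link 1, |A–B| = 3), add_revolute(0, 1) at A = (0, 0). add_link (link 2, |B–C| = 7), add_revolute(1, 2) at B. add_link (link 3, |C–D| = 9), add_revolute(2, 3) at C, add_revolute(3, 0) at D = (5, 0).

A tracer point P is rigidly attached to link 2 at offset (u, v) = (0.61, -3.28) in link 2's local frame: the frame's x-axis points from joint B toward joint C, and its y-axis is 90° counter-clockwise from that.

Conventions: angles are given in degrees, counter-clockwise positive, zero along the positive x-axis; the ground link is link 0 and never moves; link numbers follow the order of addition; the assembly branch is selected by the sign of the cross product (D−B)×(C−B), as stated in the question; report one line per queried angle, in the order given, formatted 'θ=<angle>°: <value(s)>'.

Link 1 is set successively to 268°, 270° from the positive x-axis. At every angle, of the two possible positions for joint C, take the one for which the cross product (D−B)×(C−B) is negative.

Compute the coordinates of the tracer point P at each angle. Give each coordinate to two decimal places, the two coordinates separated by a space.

A=(0,0), D=(5.00,0)
θ=268°: B = A + 3.00·(cos268°, sin268°) = (-0.1047, -2.9982)
θ=268°: |BD| = 5.9200
θ=268°: circle(B,7.00) ∩ circle(D,9.00): a=0.2573, h=6.9953
θ=268°:   candidates: C₊=(-3.4255,3.1640) cross=41.412; C₋=(3.6599,-8.8997) cross=-41.412
θ=268°:   branch - wants cross < 0 → take C=(3.6599,-8.8997) (cross=-41.412)
θ=268°: ex = (C−B)/|BC| = (0.5378,-0.8431); ey = (0.8431,0.5378)
θ=268°: P = B + 0.61·ex + -3.28·ey = (-2.5419,-5.2764)
θ=270°: B = A + 3.00·(cos270°, sin270°) = (-0.0000, -3.0000)
θ=270°: |BD| = 5.8310
θ=270°: circle(B,7.00) ∩ circle(D,9.00): a=0.1715, h=6.9979
θ=270°:   candidates: C₊=(-3.4533,3.0889) cross=40.804; C₋=(3.7474,-8.9124) cross=-40.804
θ=270°:   branch - wants cross < 0 → take C=(3.7474,-8.9124) (cross=-40.804)
θ=270°: ex = (C−B)/|BC| = (0.5353,-0.8446); ey = (0.8446,0.5353)
θ=270°: P = B + 0.61·ex + -3.28·ey = (-2.4438,-5.2712)

θ=268°: -2.54 -5.28
θ=270°: -2.44 -5.27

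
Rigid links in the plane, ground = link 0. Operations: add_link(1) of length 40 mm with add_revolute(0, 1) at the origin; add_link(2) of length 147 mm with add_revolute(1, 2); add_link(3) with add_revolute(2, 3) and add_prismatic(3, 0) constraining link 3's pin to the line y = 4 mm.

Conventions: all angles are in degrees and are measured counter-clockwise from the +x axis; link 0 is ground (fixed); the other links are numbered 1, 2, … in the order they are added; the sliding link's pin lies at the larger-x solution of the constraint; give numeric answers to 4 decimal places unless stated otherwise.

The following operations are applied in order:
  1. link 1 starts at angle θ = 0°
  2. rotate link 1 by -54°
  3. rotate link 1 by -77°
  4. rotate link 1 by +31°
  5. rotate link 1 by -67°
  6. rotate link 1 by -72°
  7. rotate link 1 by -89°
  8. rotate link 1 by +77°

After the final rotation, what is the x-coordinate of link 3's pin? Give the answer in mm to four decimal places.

geometry: r = 40 mm, L = 147 mm, e = 4 mm; θ starts at 0°
rotate link 1 by -54°: θ ← 0° -54° = -54°
rotate link 1 by -77°: θ ← -54° -77° = -131°
rotate link 1 by +31°: θ ← -131° +31° = -100°
rotate link 1 by -67°: θ ← -100° -67° = -167°
rotate link 1 by -72°: θ ← -167° -72° = -239°
rotate link 1 by -89°: θ ← -239° -89° = -328°
rotate link 1 by +77°: θ ← -328° +77° = -251°
crank pin P = (r cos θ, r sin θ) = (-13.022726, 37.820743)
h = r sin θ − e = 37.820743 − 4 = 33.820743
x = r cos θ + √(L² − h²) = -13.022726 + 143.056483 = 130.033757

130.0338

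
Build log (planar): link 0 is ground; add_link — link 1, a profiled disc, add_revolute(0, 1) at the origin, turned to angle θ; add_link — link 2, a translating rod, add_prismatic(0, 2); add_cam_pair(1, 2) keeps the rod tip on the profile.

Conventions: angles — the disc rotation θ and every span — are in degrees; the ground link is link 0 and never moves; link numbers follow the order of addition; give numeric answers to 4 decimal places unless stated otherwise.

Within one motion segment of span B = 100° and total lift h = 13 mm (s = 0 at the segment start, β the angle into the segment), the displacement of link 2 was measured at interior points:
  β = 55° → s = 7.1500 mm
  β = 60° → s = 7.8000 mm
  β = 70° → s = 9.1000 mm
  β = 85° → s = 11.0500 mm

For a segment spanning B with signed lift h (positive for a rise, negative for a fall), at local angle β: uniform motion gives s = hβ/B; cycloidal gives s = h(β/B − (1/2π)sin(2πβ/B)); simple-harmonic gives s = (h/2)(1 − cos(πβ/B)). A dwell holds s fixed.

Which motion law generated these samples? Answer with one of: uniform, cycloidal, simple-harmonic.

candidates at β/B = r: uniform s = h·r (linear in β); cycloidal s = h·(r − sin(2πr)/(2π)); simple-harmonic s = (h/2)(1 − cos(πr))
β=55°: printed 7.1500 | uniform 7.1500, cycloidal 7.7894, simple-harmonic 7.5168
β=60°: printed 7.8000 | uniform 7.8000, cycloidal 9.0161, simple-harmonic 8.5086
β=70°: printed 9.1000 | uniform 9.1000, cycloidal 11.0677, simple-harmonic 10.3206
β=85°: printed 11.0500 | uniform 11.0500, cycloidal 12.7239, simple-harmonic 12.2915
only one law matches every sample → uniform

uniform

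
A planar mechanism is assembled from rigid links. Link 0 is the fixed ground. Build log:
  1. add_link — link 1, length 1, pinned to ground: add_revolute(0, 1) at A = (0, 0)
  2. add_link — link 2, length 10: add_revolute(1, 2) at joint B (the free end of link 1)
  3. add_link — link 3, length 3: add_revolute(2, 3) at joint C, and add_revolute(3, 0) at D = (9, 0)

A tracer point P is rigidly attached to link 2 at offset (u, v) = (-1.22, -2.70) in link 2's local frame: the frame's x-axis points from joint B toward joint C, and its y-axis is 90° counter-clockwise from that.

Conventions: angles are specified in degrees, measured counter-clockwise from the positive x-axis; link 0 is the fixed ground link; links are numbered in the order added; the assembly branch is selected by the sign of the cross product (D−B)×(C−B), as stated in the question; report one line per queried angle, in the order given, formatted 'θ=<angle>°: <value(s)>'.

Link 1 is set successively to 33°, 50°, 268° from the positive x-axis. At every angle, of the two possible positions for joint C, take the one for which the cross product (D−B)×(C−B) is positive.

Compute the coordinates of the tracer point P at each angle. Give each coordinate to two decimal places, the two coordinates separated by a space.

A=(0,0), D=(9.00,0)
θ=33°: B = A + 1.00·(cos33°, sin33°) = (0.8387, 0.5446)
θ=33°: |BD| = 8.1795
θ=33°: circle(B,10.00) ∩ circle(D,3.00): a=9.6524, h=2.6135
θ=33°:   candidates: C₊=(10.6437,2.5096) cross=21.377; C₋=(10.2957,-2.7058) cross=-21.377
θ=33°:   branch + wants cross > 0 → take C=(10.6437,2.5096) (cross=21.377)
θ=33°: ex = (C−B)/|BC| = (0.9805,0.1965); ey = (-0.1965,0.9805)
θ=33°: P = B + -1.22·ex + -2.70·ey = (0.1730,-2.3425)
θ=50°: B = A + 1.00·(cos50°, sin50°) = (0.6428, 0.7660)
θ=50°: |BD| = 8.3922
θ=50°: circle(B,10.00) ∩ circle(D,3.00): a=9.6178, h=2.7383
θ=50°:   candidates: C₊=(10.4704,2.6150) cross=22.980; C₋=(9.9705,-2.8387) cross=-22.980
θ=50°:   branch + wants cross > 0 → take C=(10.4704,2.6150) (cross=22.980)
θ=50°: ex = (C−B)/|BC| = (0.9828,0.1849); ey = (-0.1849,0.9828)
θ=50°: P = B + -1.22·ex + -2.70·ey = (-0.0570,-2.1130)
θ=268°: B = A + 1.00·(cos268°, sin268°) = (-0.0349, -0.9994)
θ=268°: |BD| = 9.0900
θ=268°: circle(B,10.00) ∩ circle(D,3.00): a=9.5505, h=2.9644
θ=268°:   candidates: C₊=(9.1318,2.9971) cross=26.947; C₋=(9.7836,-2.8958) cross=-26.947
θ=268°:   branch + wants cross > 0 → take C=(9.1318,2.9971) (cross=26.947)
θ=268°: ex = (C−B)/|BC| = (0.9167,0.3996); ey = (-0.3996,0.9167)
θ=268°: P = B + -1.22·ex + -2.70·ey = (-0.0742,-3.9620)

θ=33°: 0.17 -2.34
θ=50°: -0.06 -2.11
θ=268°: -0.07 -3.96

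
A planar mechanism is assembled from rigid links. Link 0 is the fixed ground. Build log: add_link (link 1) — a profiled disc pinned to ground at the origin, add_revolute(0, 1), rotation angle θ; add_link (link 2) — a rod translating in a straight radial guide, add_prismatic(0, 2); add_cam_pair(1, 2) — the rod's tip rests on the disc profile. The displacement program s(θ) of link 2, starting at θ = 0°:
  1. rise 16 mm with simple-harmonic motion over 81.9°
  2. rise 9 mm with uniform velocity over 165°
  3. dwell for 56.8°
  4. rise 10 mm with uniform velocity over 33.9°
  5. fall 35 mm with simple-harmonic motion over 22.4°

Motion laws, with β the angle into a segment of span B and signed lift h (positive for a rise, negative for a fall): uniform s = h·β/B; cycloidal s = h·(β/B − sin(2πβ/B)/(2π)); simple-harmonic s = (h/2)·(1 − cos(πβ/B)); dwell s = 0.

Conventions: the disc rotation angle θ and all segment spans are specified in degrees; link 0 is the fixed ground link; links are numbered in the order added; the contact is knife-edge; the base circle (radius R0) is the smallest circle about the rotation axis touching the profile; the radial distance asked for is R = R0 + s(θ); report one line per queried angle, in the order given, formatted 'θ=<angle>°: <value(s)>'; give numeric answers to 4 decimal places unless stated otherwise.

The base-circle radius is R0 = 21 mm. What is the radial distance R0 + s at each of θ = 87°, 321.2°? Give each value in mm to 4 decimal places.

seg 1 [0°–81.9°] simple-harmonic, h=16: full span → s += 16 → s = 16.0000
seg 2 [81.9°–246.9°] uniform, h=9: θ=87° here. β=5.1, B=165. 9·5.1/165 = 0.2782 → s = 16.2782
seg 2 [81.9°–246.9°] uniform, h=9: full span → s += 9 → s = 25.0000
seg 3 [246.9°–303.7°] dwell: s stays 25.0000
seg 4 [303.7°–337.6°] uniform, h=10: θ=321.2° here. β=17.5, B=33.9. 10·17.5/33.9 = 5.1622 → s = 30.1622
θ=87°: R = R0 + s = 21 + 16.2782 = 37.2782
θ=321.2°: R = R0 + s = 21 + 30.1622 = 51.1622

θ=87°: 37.2782
θ=321.2°: 51.1622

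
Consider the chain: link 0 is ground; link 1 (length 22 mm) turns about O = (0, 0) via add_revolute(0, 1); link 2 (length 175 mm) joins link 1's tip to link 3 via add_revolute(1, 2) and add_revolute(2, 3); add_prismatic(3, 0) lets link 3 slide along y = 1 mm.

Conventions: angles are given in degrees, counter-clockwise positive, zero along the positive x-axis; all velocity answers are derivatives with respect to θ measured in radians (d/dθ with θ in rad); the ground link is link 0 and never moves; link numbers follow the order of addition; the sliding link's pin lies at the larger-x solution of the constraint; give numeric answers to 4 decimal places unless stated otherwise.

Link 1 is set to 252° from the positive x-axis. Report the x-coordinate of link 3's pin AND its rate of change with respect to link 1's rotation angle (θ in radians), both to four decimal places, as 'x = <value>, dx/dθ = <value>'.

geometry: r = 22 mm, L = 175 mm, e = 1 mm
crank pin P = (r cos θ, r sin θ) = (-6.798374, -20.923243)
h = r sin θ − e = -20.923243 − 1 = -21.923243
x = r cos θ + √(L² − h²) = -6.798374 + 173.621345 = 166.822971
dx/dθ = −r sin θ − h·r cos θ/√(L² − h²) (θ in radians; h = -21.923243) = 20.064810

x = 166.8230, dx/dθ = 20.0648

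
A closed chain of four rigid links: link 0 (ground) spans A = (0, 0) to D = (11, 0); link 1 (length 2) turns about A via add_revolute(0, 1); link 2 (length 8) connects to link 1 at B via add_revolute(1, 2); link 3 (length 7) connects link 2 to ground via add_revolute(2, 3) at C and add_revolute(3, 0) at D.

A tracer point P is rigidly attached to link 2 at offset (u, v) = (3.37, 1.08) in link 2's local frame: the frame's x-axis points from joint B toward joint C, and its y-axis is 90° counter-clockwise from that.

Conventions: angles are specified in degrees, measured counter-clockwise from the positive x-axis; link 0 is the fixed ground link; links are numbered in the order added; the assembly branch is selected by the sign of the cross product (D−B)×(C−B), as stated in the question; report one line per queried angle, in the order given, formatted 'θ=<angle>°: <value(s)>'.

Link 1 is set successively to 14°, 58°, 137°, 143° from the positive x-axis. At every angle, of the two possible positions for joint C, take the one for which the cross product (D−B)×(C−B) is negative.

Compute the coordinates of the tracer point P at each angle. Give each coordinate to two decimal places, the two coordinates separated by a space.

A=(0,0), D=(11.00,0)
θ=14°: B = A + 2.00·(cos14°, sin14°) = (1.9406, 0.4838)
θ=14°: |BD| = 9.0723
θ=14°: circle(B,8.00) ∩ circle(D,7.00): a=5.3629, h=5.9363
θ=14°:   candidates: C₊=(7.6124,6.1257) cross=53.856; C₋=(6.9792,-5.7300) cross=-53.856
θ=14°:   branch - wants cross < 0 → take C=(6.9792,-5.7300) (cross=-53.856)
θ=14°: ex = (C−B)/|BC| = (0.6298,-0.7767); ey = (0.7767,0.6298)
θ=14°: P = B + 3.37·ex + 1.08·ey = (4.9020,-1.4535)
θ=58°: B = A + 2.00·(cos58°, sin58°) = (1.0598, 1.6961)
θ=58°: |BD| = 10.0838
θ=58°: circle(B,8.00) ∩ circle(D,7.00): a=5.7857, h=5.5250
θ=58°:   candidates: C₊=(7.6924,6.1693) cross=55.713; C₋=(5.8338,-4.7234) cross=-55.713
θ=58°:   branch - wants cross < 0 → take C=(5.8338,-4.7234) (cross=-55.713)
θ=58°: ex = (C−B)/|BC| = (0.5967,-0.8024); ey = (0.8024,0.5967)
θ=58°: P = B + 3.37·ex + 1.08·ey = (3.9375,-0.3636)
θ=137°: B = A + 2.00·(cos137°, sin137°) = (-1.4627, 1.3640)
θ=137°: |BD| = 12.5371
θ=137°: circle(B,8.00) ∩ circle(D,7.00): a=6.8668, h=4.1045
θ=137°:   candidates: C₊=(5.8099,4.6971) cross=51.459; C₋=(4.9168,-3.4633) cross=-51.459
θ=137°:   branch - wants cross < 0 → take C=(4.9168,-3.4633) (cross=-51.459)
θ=137°: ex = (C−B)/|BC| = (0.7974,-0.6034); ey = (0.6034,0.7974)
θ=137°: P = B + 3.37·ex + 1.08·ey = (1.8763,0.1917)
θ=143°: B = A + 2.00·(cos143°, sin143°) = (-1.5973, 1.2036)
θ=143°: |BD| = 12.6546
θ=143°: circle(B,8.00) ∩ circle(D,7.00): a=6.9200, h=4.0142
θ=143°:   candidates: C₊=(5.6732,4.5414) cross=50.798; C₋=(4.9095,-3.4506) cross=-50.798
θ=143°:   branch - wants cross < 0 → take C=(4.9095,-3.4506) (cross=-50.798)
θ=143°: ex = (C−B)/|BC| = (0.8134,-0.5818); ey = (0.5818,0.8134)
θ=143°: P = B + 3.37·ex + 1.08·ey = (1.7720,0.1215)

θ=14°: 4.90 -1.45
θ=58°: 3.94 -0.36
θ=137°: 1.88 0.19
θ=143°: 1.77 0.12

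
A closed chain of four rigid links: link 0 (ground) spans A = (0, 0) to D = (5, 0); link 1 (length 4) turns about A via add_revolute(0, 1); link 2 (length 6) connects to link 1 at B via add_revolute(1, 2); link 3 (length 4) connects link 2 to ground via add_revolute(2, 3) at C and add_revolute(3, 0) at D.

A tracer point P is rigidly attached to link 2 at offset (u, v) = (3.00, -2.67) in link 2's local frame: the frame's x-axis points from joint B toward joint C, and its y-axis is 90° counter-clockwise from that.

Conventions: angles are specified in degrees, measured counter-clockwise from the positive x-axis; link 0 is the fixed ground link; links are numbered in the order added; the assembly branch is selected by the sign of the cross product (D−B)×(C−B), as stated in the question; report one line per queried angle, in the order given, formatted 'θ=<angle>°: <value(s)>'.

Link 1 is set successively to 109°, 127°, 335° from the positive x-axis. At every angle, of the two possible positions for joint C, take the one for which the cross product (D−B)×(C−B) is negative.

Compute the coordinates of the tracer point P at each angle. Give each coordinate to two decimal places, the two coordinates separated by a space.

A=(0,0), D=(5.00,0)
θ=109°: B = A + 4.00·(cos109°, sin109°) = (-1.3023, 3.7821)
θ=109°: |BD| = 7.3500
θ=109°: circle(B,6.00) ∩ circle(D,4.00): a=5.0355, h=3.2624
θ=109°:   candidates: C₊=(4.6942,3.9883) cross=23.979; C₋=(1.3367,-1.6064) cross=-23.979
θ=109°:   branch - wants cross < 0 → take C=(1.3367,-1.6064) (cross=-23.979)
θ=109°: ex = (C−B)/|BC| = (0.4398,-0.8981); ey = (0.8981,0.4398)
θ=109°: P = B + 3.00·ex + -2.67·ey = (-2.3806,-0.0865)
θ=127°: B = A + 4.00·(cos127°, sin127°) = (-2.4073, 3.1945)
θ=127°: |BD| = 8.0668
θ=127°: circle(B,6.00) ∩ circle(D,4.00): a=5.2730, h=2.8627
θ=127°:   candidates: C₊=(3.5683,3.7350) cross=23.093; C₋=(1.3010,-1.5223) cross=-23.093
θ=127°:   branch - wants cross < 0 → take C=(1.3010,-1.5223) (cross=-23.093)
θ=127°: ex = (C−B)/|BC| = (0.6180,-0.7861); ey = (0.7861,0.6180)
θ=127°: P = B + 3.00·ex + -2.67·ey = (-2.6521,-0.8141)
θ=335°: B = A + 4.00·(cos335°, sin335°) = (3.6252, -1.6905)
θ=335°: |BD| = 2.1789
θ=335°: circle(B,6.00) ∩ circle(D,4.00): a=5.6789, h=1.9365
θ=335°:   candidates: C₊=(5.7058,3.9372) cross=4.220; C₋=(8.7107,1.4935) cross=-4.220
θ=335°:   branch - wants cross < 0 → take C=(8.7107,1.4935) (cross=-4.220)
θ=335°: ex = (C−B)/|BC| = (0.8476,0.5307); ey = (-0.5307,0.8476)
θ=335°: P = B + 3.00·ex + -2.67·ey = (7.5849,-2.3615)

θ=109°: -2.38 -0.09
θ=127°: -2.65 -0.81
θ=335°: 7.58 -2.36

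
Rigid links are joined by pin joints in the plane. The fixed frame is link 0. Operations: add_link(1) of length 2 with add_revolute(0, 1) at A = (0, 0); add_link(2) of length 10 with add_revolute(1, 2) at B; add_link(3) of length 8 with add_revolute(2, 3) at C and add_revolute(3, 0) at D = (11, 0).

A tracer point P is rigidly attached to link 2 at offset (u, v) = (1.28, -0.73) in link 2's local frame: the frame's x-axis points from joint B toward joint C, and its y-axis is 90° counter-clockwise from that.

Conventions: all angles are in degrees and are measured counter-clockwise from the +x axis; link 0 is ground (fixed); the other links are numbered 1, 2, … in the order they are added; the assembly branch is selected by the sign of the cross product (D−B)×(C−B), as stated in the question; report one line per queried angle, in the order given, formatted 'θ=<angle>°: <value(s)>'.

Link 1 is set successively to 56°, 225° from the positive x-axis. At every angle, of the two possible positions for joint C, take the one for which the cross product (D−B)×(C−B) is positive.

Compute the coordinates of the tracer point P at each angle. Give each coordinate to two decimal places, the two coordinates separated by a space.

A=(0,0), D=(11.00,0)
θ=56°: B = A + 2.00·(cos56°, sin56°) = (1.1184, 1.6581)
θ=56°: |BD| = 10.0198
θ=56°: circle(B,10.00) ∩ circle(D,8.00): a=6.8063, h=7.3262
θ=56°:   candidates: C₊=(9.0432,7.7570) cross=73.407; C₋=(6.6185,-6.6935) cross=-73.407
θ=56°:   branch + wants cross > 0 → take C=(9.0432,7.7570) (cross=73.407)
θ=56°: ex = (C−B)/|BC| = (0.7925,0.6099); ey = (-0.6099,0.7925)
θ=56°: P = B + 1.28·ex + -0.73·ey = (2.5780,1.8602)
θ=225°: B = A + 2.00·(cos225°, sin225°) = (-1.4142, -1.4142)
θ=225°: |BD| = 12.4945
θ=225°: circle(B,10.00) ∩ circle(D,8.00): a=7.6879, h=6.3950
θ=225°:   candidates: C₊=(5.5004,5.8099) cross=79.903; C₋=(6.9481,-6.8980) cross=-79.903
θ=225°:   branch + wants cross > 0 → take C=(5.5004,5.8099) (cross=79.903)
θ=225°: ex = (C−B)/|BC| = (0.6915,0.7224); ey = (-0.7224,0.6915)
θ=225°: P = B + 1.28·ex + -0.73·ey = (-0.0018,-0.9943)

θ=56°: 2.58 1.86
θ=225°: -0.00 -0.99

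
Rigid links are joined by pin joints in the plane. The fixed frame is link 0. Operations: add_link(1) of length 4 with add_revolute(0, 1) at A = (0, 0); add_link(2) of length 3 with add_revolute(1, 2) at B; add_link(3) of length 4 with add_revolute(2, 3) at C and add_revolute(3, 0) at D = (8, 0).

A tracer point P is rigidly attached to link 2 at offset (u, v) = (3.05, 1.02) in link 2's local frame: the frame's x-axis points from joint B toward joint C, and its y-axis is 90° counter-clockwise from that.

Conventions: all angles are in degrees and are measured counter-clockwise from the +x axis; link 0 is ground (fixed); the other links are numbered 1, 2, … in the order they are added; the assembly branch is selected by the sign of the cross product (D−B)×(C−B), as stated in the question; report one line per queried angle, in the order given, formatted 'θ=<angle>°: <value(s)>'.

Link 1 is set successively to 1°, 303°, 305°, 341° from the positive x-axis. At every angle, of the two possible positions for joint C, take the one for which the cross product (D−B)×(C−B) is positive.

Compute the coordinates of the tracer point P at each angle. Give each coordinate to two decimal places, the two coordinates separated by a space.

A=(0,0), D=(8.00,0)
θ=1°: B = A + 4.00·(cos1°, sin1°) = (3.9994, 0.0698)
θ=1°: |BD| = 4.0012
θ=1°: circle(B,3.00) ∩ circle(D,4.00): a=1.1259, h=2.7807
θ=1°:   candidates: C₊=(5.1736,2.8305) cross=11.126; C₋=(5.0766,-2.7301) cross=-11.126
θ=1°:   branch + wants cross > 0 → take C=(5.1736,2.8305) (cross=11.126)
θ=1°: ex = (C−B)/|BC| = (0.3914,0.9202); ey = (-0.9202,0.3914)
θ=1°: P = B + 3.05·ex + 1.02·ey = (4.2546,3.2757)
θ=303°: B = A + 4.00·(cos303°, sin303°) = (2.1786, -3.3547)
θ=303°: |BD| = 6.7189
θ=303°: circle(B,3.00) ∩ circle(D,4.00): a=2.8385, h=0.9710
θ=303°:   candidates: C₊=(4.1531,-1.0961) cross=6.524; C₋=(5.1228,-2.7788) cross=-6.524
θ=303°:   branch + wants cross > 0 → take C=(4.1531,-1.0961) (cross=6.524)
θ=303°: ex = (C−B)/|BC| = (0.6582,0.7529); ey = (-0.7529,0.6582)
θ=303°: P = B + 3.05·ex + 1.02·ey = (3.4181,-0.3871)
θ=305°: B = A + 4.00·(cos305°, sin305°) = (2.2943, -3.2766)
θ=305°: |BD| = 6.5796
θ=305°: circle(B,3.00) ∩ circle(D,4.00): a=2.7579, h=1.1808
θ=305°:   candidates: C₊=(4.0978,-0.8793) cross=7.769; C₋=(5.2739,-2.9272) cross=-7.769
θ=305°:   branch + wants cross > 0 → take C=(4.0978,-0.8793) (cross=7.769)
θ=305°: ex = (C−B)/|BC| = (0.6012,0.7991); ey = (-0.7991,0.6012)
θ=305°: P = B + 3.05·ex + 1.02·ey = (3.3128,-0.2261)
θ=341°: B = A + 4.00·(cos341°, sin341°) = (3.7821, -1.3023)
θ=341°: |BD| = 4.4144
θ=341°: circle(B,3.00) ∩ circle(D,4.00): a=1.4143, h=2.6457
θ=341°:   candidates: C₊=(4.3530,1.6429) cross=11.679; C₋=(5.9140,-3.4130) cross=-11.679
θ=341°:   branch + wants cross > 0 → take C=(4.3530,1.6429) (cross=11.679)
θ=341°: ex = (C−B)/|BC| = (0.1903,0.9817); ey = (-0.9817,0.1903)
θ=341°: P = B + 3.05·ex + 1.02·ey = (3.3611,1.8861)

θ=1°: 4.25 3.28
θ=303°: 3.42 -0.39
θ=305°: 3.31 -0.23
θ=341°: 3.36 1.89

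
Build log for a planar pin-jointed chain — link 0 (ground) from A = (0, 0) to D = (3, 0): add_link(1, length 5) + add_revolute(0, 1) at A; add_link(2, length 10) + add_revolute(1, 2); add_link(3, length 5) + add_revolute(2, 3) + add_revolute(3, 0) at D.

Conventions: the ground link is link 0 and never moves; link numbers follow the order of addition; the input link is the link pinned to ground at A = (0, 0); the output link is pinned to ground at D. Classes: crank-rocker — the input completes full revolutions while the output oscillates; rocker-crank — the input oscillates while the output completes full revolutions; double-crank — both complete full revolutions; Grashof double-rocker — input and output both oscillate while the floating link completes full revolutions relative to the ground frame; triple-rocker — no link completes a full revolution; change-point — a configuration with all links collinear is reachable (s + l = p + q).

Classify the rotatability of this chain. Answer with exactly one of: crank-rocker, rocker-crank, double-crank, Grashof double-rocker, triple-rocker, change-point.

lengths: ground=3, input=5, coupler=10, output=5
sorted: s=3 (shortest), l=10 (longest), p+q=10
s + l = 13 vs p + q = 10
s + l > p + q → non-Grashof → no link fully rotates → triple-rocker

triple-rocker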